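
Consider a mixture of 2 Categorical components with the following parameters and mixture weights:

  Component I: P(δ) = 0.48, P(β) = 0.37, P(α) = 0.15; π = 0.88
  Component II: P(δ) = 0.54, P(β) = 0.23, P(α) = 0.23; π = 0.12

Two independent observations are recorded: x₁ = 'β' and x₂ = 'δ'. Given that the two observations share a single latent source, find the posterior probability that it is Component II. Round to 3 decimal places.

The responsibility of component k is P(Z=k) f_k(x) divided by Σ_j P(Z=j) f_j(x).
Since both observations come from the same component, the likelihood for component k is f_k(x₁)·f_k(x₂).
  p_I = [P(β | comp) = 0.37] × [0.48] = 0.1776
  p_II = [P(β | comp) = 0.23] × [0.54] = 0.1242
Unnormalised posteriors:
  P(Z=I)·p_I = 0.88 × 0.1776 = 0.156288
  P(Z=II)·p_II = 0.12 × 0.1242 = 0.014904
Normaliser: 0.156288 + 0.014904 = 0.171192
So the posterior for Component II is 0.014904 / 0.171192 ≈ 0.087.

0.087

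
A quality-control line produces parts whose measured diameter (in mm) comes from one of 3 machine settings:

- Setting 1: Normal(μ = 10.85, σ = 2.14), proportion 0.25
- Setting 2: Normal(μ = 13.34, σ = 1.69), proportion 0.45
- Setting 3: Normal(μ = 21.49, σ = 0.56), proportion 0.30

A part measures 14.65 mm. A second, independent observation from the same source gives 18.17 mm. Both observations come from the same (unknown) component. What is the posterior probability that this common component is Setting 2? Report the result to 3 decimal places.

Posterior ∝ prior × likelihood, so P(k | x) ∝ P(Z=k) f_k(x); normalise over all components.
Since both observations come from the same component, the likelihood for component k is f_k(x₁)·f_k(x₂).
  f_1 = [(1/(2.14·√(2π)))·exp(−(14.65−10.85)²/(2·2.14²)) = 0.186422·exp(-1.57656) = 0.0385306] × [0.000536812] = 2.06837e-05
  f_2 = [(1/(1.69·√(2π)))·exp(−(14.65−13.34)²/(2·1.69²)) = 0.236061·exp(-0.30043) = 0.174803] × [0.00397506] = 0.000694854
  f_3 = [(1/(0.56·√(2π)))·exp(−(14.65−21.49)²/(2·0.56²)) = 0.712397·exp(-74.59439) = 2.8628e-33] × [1.66127e-08] = 4.75588e-41
Unnormalised posteriors:
  P(Z=1)·f_1 = 0.25 × 2.06837e-05 = 5.17093e-06
  P(Z=2)·f_2 = 0.45 × 0.000694854 = 0.000312684
  P(Z=3)·f_3 = 0.30 × 4.75588e-41 = 1.42676e-41
Evidence: 5.17093e-06 + 0.000312684 + 1.42676e-41 = 0.000317855
P(Setting 2 | x₁,x₂) ≈ 0.984

0.984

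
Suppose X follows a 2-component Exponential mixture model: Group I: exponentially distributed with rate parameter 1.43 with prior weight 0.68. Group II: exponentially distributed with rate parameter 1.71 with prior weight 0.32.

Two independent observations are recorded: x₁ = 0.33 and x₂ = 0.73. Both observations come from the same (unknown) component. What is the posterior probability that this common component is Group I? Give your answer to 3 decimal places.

0.667

The responsibility of component k is w_k f_k(x) divided by Σ_j w_j f_j(x).
Since both observations come from the same component, the likelihood for component k is f_k(x₁)·f_k(x₂).
  p_I = [1.43·e^(−1.43·0.33) = 1.43·e^(−0.4719) = 0.892057] × [0.503473] = 0.449126
  p_II = [1.71·e^(−1.71·0.33) = 1.71·e^(−0.5643) = 0.972576] × [0.490757] = 0.477298
Unnormalised posteriors:
  w_I·p_I = 0.68 × 0.449126 = 0.305406
  w_II·p_II = 0.32 × 0.477298 = 0.152736
Normaliser: 0.305406 + 0.152736 = 0.458141
P(Group I | x) ≈ 0.667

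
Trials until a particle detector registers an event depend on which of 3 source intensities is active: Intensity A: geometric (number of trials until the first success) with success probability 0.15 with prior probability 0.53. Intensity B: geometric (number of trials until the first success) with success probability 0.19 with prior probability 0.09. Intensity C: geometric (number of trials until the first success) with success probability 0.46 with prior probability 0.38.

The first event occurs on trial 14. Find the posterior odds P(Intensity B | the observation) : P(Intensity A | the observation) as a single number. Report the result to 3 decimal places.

Since P(k|x) ∝ P(Z=k) f_k(x), the posterior odds are P(Z=i) f_i(x) / (P(Z=j) f_j(x)).
Evaluate each component's likelihood at the observed value:
  p_A = 0.0181358
  p_B = 0.0122761
  p_C = 0.000152713
Odds = (0.09/0.53) × (0.0122761/0.0181358) = 0.169811 × 0.676895 ≈ 0.115

0.115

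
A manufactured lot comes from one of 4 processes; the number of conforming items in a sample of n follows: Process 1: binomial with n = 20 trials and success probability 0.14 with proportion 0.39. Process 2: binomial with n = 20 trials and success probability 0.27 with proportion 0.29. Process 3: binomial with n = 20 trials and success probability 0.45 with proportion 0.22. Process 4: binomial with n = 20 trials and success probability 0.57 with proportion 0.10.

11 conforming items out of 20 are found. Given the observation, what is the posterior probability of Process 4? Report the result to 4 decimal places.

P(component k | x) = π_k·f_k(x) / marginal(x), where marginal(x) = Σ_j π_j·f_j(x).
Evaluate each component's likelihood at the observed value:
  f_1 = C(20,11)·0.14^11·0.86^9 = 167960·4.04957e-10·0.257327 = 1.75025e-05
  f_2 = C(20,11)·0.27^11·0.73^9 = 167960·5.55906e-07·0.0588716 = 0.00549684
  f_3 = C(20,11)·0.45^11·0.55^9 = 167960·0.000153228·0.00460537 = 0.118524
  f_4 = C(20,11)·0.57^11·0.43^9 = 167960·0.00206359·0.000502593 = 0.174199
Unnormalised posteriors:
  π_1·f_1 = 0.39 × 1.75025e-05 = 6.82598e-06
  π_2·f_2 = 0.29 × 0.00549684 = 0.00159408
  π_3·f_3 = 0.22 × 0.118524 = 0.0260754
  π_4·f_4 = 0.10 × 0.174199 = 0.0174199
Evidence: 6.82598e-06 + 0.00159408 + 0.0260754 + 0.0174199 = 0.0450962
P(Process 4 | x) = 0.0174199 / 0.0450962 ≈ 0.3863

0.3863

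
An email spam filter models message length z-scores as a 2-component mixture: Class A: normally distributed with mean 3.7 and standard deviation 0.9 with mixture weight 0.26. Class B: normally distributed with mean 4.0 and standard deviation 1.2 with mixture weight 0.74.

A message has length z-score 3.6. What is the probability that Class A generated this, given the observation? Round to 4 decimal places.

The responsibility of component k is π_k f_k(x) divided by Σ_j π_j f_j(x).
Component likelihoods at x = 3.6:
  L_A = 0.440541
  L_B = 0.314486
Prior × likelihood for each component:
  π_A·L_A = 0.26 × 0.440541 = 0.114541
  π_B·L_B = 0.74 × 0.314486 = 0.23272
Denominator: 0.114541 + 0.23272 = 0.34726
Responsibility of Class A: 0.114541 / 0.34726 ≈ 0.3298

0.3298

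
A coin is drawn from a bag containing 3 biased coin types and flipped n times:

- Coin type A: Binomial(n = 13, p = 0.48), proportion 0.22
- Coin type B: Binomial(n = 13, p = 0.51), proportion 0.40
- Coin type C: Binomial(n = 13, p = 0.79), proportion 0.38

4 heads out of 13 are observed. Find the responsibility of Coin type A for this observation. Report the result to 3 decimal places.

Posterior ∝ prior × likelihood, so P(k | x) ∝ w_k f_k(x); normalise over all components.
Component likelihoods at x = 4 heads out of 13:
  f_A = 0.105512
  f_B = 0.0787683
  f_C = 0.000221201
Prior × likelihood for each component:
  w_A·f_A = 0.22 × 0.105512 = 0.0232126
  w_B·f_B = 0.40 × 0.0787683 = 0.0315073
  w_C·f_C = 0.38 × 0.000221201 = 8.40566e-05
Denominator: 0.0232126 + 0.0315073 + 8.40566e-05 = 0.054804
So the posterior for Coin type A is 0.0232126 / 0.054804 ≈ 0.424.

0.424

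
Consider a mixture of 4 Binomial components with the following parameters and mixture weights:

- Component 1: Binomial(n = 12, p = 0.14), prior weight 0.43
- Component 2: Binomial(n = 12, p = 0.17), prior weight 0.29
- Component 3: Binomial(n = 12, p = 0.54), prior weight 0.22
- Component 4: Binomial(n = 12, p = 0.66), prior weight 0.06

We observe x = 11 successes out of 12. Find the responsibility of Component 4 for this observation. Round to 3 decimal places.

By Bayes' theorem, P(k | x) = w_k f_k(x) / Σ_j w_j f_j(x).
Evaluate each component's likelihood at the observed value:
  f_1 = C(12,11)·0.14^11·0.86^1 = 12·4.04957e-10·0.86 = 4.17915e-09
  f_2 = C(12,11)·0.17^11·0.83^1 = 12·3.42719e-09·0.83 = 3.41348e-08
  f_3 = C(12,11)·0.54^11·0.46^1 = 12·0.0011385·0.46 = 0.0062845
  f_4 = C(12,11)·0.66^11·0.34^1 = 12·0.010351·0.34 = 0.0422322
Prior × likelihood for each component:
  w_1·f_1 = 0.43 × 4.17915e-09 = 1.79704e-09
  w_2·f_2 = 0.29 × 3.41348e-08 = 9.89909e-09
  w_3·f_3 = 0.22 × 0.0062845 = 0.00138259
  w_4·f_4 = 0.06 × 0.0422322 = 0.00253393
Denominator: 1.79704e-09 + 9.89909e-09 + 0.00138259 + 0.00253393 = 0.00391653
So the posterior for Component 4 is 0.00253393 / 0.00391653 ≈ 0.647.

0.647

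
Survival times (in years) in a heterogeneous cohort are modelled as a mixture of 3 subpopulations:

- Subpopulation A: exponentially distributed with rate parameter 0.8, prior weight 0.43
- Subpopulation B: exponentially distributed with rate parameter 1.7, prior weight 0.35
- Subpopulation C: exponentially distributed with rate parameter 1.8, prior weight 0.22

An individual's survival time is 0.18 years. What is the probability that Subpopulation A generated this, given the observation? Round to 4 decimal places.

The responsibility of component k is P(Z=k) f_k(x) divided by Σ_j P(Z=j) f_j(x).
Exponential densities:
  f_A = 0.69271
  f_B = 1.25186
  f_C = 1.30185
Weight by the priors:
  P(Z=A)·f_A = 0.43 × 0.69271 = 0.297865
  P(Z=B)·f_B = 0.35 × 1.25186 = 0.43815
  P(Z=C)·f_C = 0.22 × 1.30185 = 0.286407
Sum: 0.297865 + 0.43815 + 0.286407 = 1.02242
P(Subpopulation A | data) ≈ 0.2913

0.2913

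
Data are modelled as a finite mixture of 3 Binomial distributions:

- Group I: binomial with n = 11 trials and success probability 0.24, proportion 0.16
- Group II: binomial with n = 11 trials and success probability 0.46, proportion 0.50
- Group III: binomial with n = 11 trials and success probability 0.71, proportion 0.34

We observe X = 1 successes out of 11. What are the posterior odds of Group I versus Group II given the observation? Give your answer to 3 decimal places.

Since P(k|x) ∝ P(Z=k) f_k(x), the posterior odds are P(Z=i) f_i(x) / (P(Z=j) f_j(x)).
Component likelihoods at x = 1 successes out of 11:
  f_I = C(11,1)·0.24^1·0.76^10 = 11·0.24·0.0642889 = 0.169723
  f_II = C(11,1)·0.46^1·0.54^10 = 11·0.46·0.00210833 = 0.0106681
  f_III = C(11,1)·0.71^1·0.29^10 = 11·0.71·4.20707e-06 = 3.28572e-05
Posterior odds = (P(Z=I)·f_I) / (P(Z=II)·f_II) = (0.16·0.169723) / (0.50·0.0106681) = 0.0271556 / 0.00533406 ≈ 5.091

5.091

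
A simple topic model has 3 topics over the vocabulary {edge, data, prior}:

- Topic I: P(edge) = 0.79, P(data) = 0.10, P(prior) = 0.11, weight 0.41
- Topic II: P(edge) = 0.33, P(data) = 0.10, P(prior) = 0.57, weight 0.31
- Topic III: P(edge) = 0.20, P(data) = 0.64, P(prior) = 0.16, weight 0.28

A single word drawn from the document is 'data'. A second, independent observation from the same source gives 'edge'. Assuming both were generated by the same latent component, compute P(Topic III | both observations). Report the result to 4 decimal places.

0.4568

Apply Bayes' rule: the posterior for each component is proportional to its prior times its likelihood at x.
Since both observations come from the same component, the likelihood for component k is f_k(x₁)·f_k(x₂).
  f_I = [0.1] × [0.79] = 0.079
  f_II = [0.1] × [0.33] = 0.033
  f_III = [0.64] × [0.2] = 0.128
Weight by the priors:
  w_I·f_I = 0.41 × 0.079 = 0.03239
  w_II·f_II = 0.31 × 0.033 = 0.01023
  w_III·f_III = 0.28 × 0.128 = 0.03584
Evidence: 0.03239 + 0.01023 + 0.03584 = 0.07846
P(Topic III | x) = 0.03584 / 0.07846 ≈ 0.4568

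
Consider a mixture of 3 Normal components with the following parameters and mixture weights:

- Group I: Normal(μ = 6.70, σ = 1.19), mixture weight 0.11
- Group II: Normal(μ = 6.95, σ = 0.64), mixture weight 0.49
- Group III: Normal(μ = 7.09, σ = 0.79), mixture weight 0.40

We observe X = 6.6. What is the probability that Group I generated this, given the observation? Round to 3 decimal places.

0.079

Apply Bayes' rule: the posterior for each component is proportional to its prior times its likelihood at x.
Normal densities:
  f_I = (1/(1.19·√(2π)))·exp(−(6.6−6.70)²/(2·1.19²)) = 0.335246·exp(-0.00353) = 0.334064
  f_II = (1/(0.64·√(2π)))·exp(−(6.6−6.95)²/(2·0.64²)) = 0.623347·exp(-0.14954) = 0.536769
  f_III = (1/(0.79·√(2π)))·exp(−(6.6−7.09)²/(2·0.79²)) = 0.504990·exp(-0.19236) = 0.416623
Prior × likelihood for each component:
  π_I·f_I = 0.11 × 0.334064 = 0.036747
  π_II·f_II = 0.49 × 0.536769 = 0.263017
  π_III·f_III = 0.40 × 0.416623 = 0.166649
Marginal: 0.036747 + 0.263017 + 0.166649 = 0.466413
So the posterior for Group I is 0.036747 / 0.466413 ≈ 0.079.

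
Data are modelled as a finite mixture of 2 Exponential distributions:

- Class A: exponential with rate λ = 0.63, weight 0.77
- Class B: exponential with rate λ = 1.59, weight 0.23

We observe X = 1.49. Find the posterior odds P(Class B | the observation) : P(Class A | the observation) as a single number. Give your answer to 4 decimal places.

Posterior odds = (P(Z=i) f_i(x)) / (P(Z=j) f_j(x)); the normalising sum cancels.
Exponential densities:
  f_A = 0.246416
  f_B = 0.148768
Odds = (0.23/0.77) × (0.148768/0.246416) = 0.298701 × 0.603729 ≈ 0.1803

0.1803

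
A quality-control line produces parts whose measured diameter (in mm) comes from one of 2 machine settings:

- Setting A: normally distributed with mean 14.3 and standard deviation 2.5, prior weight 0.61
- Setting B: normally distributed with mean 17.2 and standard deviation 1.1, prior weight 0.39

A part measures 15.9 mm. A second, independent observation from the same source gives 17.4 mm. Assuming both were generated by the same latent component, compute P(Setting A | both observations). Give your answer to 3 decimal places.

Apply Bayes' rule: the posterior for each component is proportional to its prior times its likelihood at x.
Since both observations come from the same component, the likelihood for component k is f_k(x₁)·f_k(x₂).
  f_A = [(1/(2.5·√(2π)))·exp(−(15.9−14.3)²/(2·2.5²)) = 0.159577·exp(-0.20480) = 0.130025] × [0.0739749] = 0.00961858
  f_B = [(1/(1.1·√(2π)))·exp(−(15.9−17.2)²/(2·1.1²)) = 0.362675·exp(-0.69835) = 0.180397] × [0.356729] = 0.0643529
Prior × likelihood for each component:
  w_A·f_A = 0.61 × 0.00961858 = 0.00586733
  w_B·f_B = 0.39 × 0.0643529 = 0.0250976
Denominator: 0.00586733 + 0.0250976 = 0.030965
So the posterior for Setting A is 0.00586733 / 0.030965 ≈ 0.189.

0.189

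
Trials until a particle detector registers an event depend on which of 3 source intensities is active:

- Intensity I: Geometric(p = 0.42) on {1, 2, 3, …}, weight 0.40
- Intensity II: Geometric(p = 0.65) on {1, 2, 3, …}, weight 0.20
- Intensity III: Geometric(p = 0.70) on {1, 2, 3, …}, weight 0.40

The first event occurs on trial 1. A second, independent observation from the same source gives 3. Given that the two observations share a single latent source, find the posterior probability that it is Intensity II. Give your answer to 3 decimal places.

P(component k | x) = π_k·f_k(x) / marginal(x), where marginal(x) = Σ_j π_j·f_j(x).
Since both observations come from the same component, the likelihood for component k is f_k(x₁)·f_k(x₂).
  L_I = [0.42·(1−0.42)^0 = 0.42·1 = 0.42] × [0.141288] = 0.059341
  L_II = [0.65·(1−0.65)^0 = 0.65·1 = 0.65] × [0.079625] = 0.0517562
  L_III = [0.70·(1−0.70)^0 = 0.70·1 = 0.7] × [0.063] = 0.0441
Unnormalised posteriors:
  π_I·L_I = 0.40 × 0.059341 = 0.0237364
  π_II·L_II = 0.20 × 0.0517562 = 0.0103512
  π_III·L_III = 0.40 × 0.0441 = 0.01764
Evidence: 0.0237364 + 0.0103512 + 0.01764 = 0.0517276
P(Intensity II | x₁, x₂) ≈ 0.200

0.200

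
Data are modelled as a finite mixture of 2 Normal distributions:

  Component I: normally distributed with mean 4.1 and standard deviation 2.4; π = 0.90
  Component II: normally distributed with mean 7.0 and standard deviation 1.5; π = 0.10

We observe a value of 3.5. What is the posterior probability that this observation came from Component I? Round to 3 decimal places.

Posterior ∝ prior × likelihood, so P(k | x) ∝ w_k f_k(x); normalise over all components.
Evaluate each component's likelihood at the observed value:
  f_I = (1/(2.4·√(2π)))·exp(−(3.5−4.1)²/(2·2.4²)) = 0.166226·exp(-0.03125) = 0.161112
  f_II = (1/(1.5·√(2π)))·exp(−(3.5−7.0)²/(2·1.5²)) = 0.265962·exp(-2.72222) = 0.0174813
Multiply by the mixture weights:
  w_I·f_I = 0.90 × 0.161112 = 0.145001
  w_II·f_II = 0.10 × 0.0174813 = 0.00174813
Denominator: 0.145001 + 0.00174813 = 0.146749
So the posterior for Component I is 0.145001 / 0.146749 ≈ 0.988.

0.988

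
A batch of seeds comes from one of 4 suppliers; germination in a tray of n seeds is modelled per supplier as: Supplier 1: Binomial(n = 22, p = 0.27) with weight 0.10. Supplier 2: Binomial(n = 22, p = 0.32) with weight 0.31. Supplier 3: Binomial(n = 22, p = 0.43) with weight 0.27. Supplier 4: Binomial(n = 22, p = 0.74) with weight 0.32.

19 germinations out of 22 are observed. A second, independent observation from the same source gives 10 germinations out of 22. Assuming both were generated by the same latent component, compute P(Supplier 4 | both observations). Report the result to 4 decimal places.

Apply Bayes' rule: the posterior for each component is proportional to its prior times its likelihood at x.
Since both observations come from the same component, the likelihood for component k is f_k(x₁)·f_k(x₂).
  L_1 = [C(22,19)·0.27^19·0.73^3 = 1540·1.57004e-11·0.389017 = 9.40591e-09] × [0.0304915] = 2.868e-10
  L_2 = [C(22,19)·0.32^19·0.68^3 = 1540·3.96141e-10·0.314432 = 1.91821e-07] × [0.0711661] = 1.36512e-08
  L_3 = [C(22,19)·0.43^19·0.57^3 = 1540·1.08618e-07·0.185193 = 3.09775e-05] × [0.16438] = 5.09208e-06
  L_4 = [C(22,19)·0.74^19·0.26^3 = 1540·0.00327644·0.017576 = 0.0886836] × [0.00303853] = 0.000269468
Prior × likelihood for each component:
  P(Z=1)·L_1 = 0.10 × 2.868e-10 = 2.868e-11
  P(Z=2)·L_2 = 0.31 × 1.36512e-08 = 4.23187e-09
  P(Z=3)·L_3 = 0.27 × 5.09208e-06 = 1.37486e-06
  P(Z=4)·L_4 = 0.32 × 0.000269468 = 8.62298e-05
Sum: 2.868e-11 + 4.23187e-09 + 1.37486e-06 + 8.62298e-05 = 8.76089e-05
Responsibility of Supplier 4: 8.62298e-05 / 8.76089e-05 ≈ 0.9843

0.9843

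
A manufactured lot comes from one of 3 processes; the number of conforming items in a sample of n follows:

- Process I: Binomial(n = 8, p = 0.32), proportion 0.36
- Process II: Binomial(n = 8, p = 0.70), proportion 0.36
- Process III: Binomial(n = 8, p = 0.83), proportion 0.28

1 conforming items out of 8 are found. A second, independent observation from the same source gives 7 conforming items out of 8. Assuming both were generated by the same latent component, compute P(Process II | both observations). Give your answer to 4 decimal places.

P(component k | x) = π_k·f_k(x) / marginal(x), where marginal(x) = Σ_j π_j·f_j(x).
Since both observations come from the same component, the likelihood for component k is f_k(x₁)·f_k(x₂).
  f_I = [C(8,1)·0.32^1·0.68^7 = 8·0.32·0.0672299 = 0.172109] × [0.00186917] = 0.0003217
  f_II = [C(8,1)·0.70^1·0.30^7 = 8·0.7·0.0002187 = 0.00122472] × [0.19765] = 0.000242066
  f_III = [C(8,1)·0.83^1·0.17^7 = 8·0.83·4.10339e-06 = 2.72465e-05] × [0.36905] = 1.00553e-05
Weight by the priors:
  π_I·f_I = 0.36 × 0.0003217 = 0.000115812
  π_II·f_II = 0.36 × 0.000242066 = 8.71439e-05
  π_III·f_III = 0.28 × 1.00553e-05 = 2.81549e-06
Evidence: 0.000115812 + 8.71439e-05 + 2.81549e-06 = 0.000205771
So the posterior for Process II is 8.71439e-05 / 0.000205771 ≈ 0.4235.

0.4235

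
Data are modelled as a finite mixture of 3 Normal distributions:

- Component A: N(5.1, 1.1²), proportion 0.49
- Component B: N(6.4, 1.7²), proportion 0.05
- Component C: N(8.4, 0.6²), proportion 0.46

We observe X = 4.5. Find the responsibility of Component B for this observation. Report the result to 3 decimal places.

Posterior ∝ prior × likelihood, so P(k | x) ∝ P(Z=k) f_k(x); normalise over all components.
Normal densities:
  L_A = (1/(1.1·√(2π)))·exp(−(4.5−5.1)²/(2·1.1²)) = 0.362675·exp(-0.14876) = 0.312544
  L_B = (1/(1.7·√(2π)))·exp(−(4.5−6.4)²/(2·1.7²)) = 0.234672·exp(-0.62457) = 0.125665
  L_C = (1/(0.6·√(2π)))·exp(−(4.5−8.4)²/(2·0.6²)) = 0.664904·exp(-21.12500) = 4.44926e-10
Weight by the priors:
  P(Z=A)·L_A = 0.49 × 0.312544 = 0.153147
  P(Z=B)·L_B = 0.05 × 0.125665 = 0.00628326
  P(Z=C)·L_C = 0.46 × 4.44926e-10 = 2.04666e-10
Evidence: 0.153147 + 0.00628326 + 2.04666e-10 = 0.15943
P(Component B | x) = 0.00628326 / 0.15943 ≈ 0.039

0.039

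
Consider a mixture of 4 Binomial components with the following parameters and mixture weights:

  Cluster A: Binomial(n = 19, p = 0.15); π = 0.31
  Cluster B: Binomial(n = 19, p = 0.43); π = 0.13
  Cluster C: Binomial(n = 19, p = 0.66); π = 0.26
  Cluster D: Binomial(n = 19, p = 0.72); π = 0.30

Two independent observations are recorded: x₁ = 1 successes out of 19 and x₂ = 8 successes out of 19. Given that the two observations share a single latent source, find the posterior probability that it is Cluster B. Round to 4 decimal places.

0.0484

The responsibility of component k is w_k f_k(x) divided by Σ_j w_j f_j(x).
Since both observations come from the same component, the likelihood for component k is f_k(x₁)·f_k(x₂).
  p_A = [0.152892] × [0.00324158] = 0.000495612
  p_B = [0.000329587] × [0.182301] = 6.0084e-05
  p_C = [4.62294e-08] × [0.0191002] = 8.8299e-10
  p_D = [1.53084e-09] × [0.00452706] = 6.93023e-12
Weight by the priors:
  w_A·p_A = 0.31 × 0.000495612 = 0.00015364
  w_B·p_B = 0.13 × 6.0084e-05 = 7.81092e-06
  w_C·p_C = 0.26 × 8.8299e-10 = 2.29578e-10
  w_D·p_D = 0.30 × 6.93023e-12 = 2.07907e-12
Denominator: 0.00015364 + 7.81092e-06 + 2.29578e-10 + 2.07907e-12 = 0.000161451
P(Cluster B | x₁, x₂) ≈ 0.0484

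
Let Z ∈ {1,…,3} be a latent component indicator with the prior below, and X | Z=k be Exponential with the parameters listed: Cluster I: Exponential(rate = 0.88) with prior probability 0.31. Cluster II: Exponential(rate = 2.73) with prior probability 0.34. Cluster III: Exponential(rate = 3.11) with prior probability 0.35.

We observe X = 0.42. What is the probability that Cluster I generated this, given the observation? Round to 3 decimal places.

0.242

By Bayes' theorem, P(k | x) = w_k f_k(x) / Σ_j w_j f_j(x).
Component likelihoods at x = 0.42:
  p_I = 0.608089
  p_II = 0.867362
  p_III = 0.842335
Unnormalised posteriors:
  w_I·p_I = 0.31 × 0.608089 = 0.188508
  w_II·p_II = 0.34 × 0.867362 = 0.294903
  w_III·p_III = 0.35 × 0.842335 = 0.294817
Sum: 0.188508 + 0.294903 + 0.294817 = 0.778228
So the posterior for Cluster I is 0.188508 / 0.778228 ≈ 0.242.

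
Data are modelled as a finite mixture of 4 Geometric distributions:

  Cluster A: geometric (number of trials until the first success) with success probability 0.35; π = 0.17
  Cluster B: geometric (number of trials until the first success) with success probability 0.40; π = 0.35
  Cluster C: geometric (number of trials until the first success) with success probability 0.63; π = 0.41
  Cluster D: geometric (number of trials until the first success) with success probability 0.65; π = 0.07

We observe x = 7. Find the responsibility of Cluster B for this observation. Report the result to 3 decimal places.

0.555

The responsibility of component k is π_k f_k(x) divided by Σ_j π_j f_j(x).
Component likelihoods at x = 7:
  L_A = 0.35·(1−0.35)^6 = 0.35·0.0754189 = 0.0263966
  L_B = 0.40·(1−0.40)^6 = 0.40·0.046656 = 0.0186624
  L_C = 0.63·(1−0.63)^6 = 0.63·0.00256573 = 0.00161641
  L_D = 0.65·(1−0.65)^6 = 0.65·0.00183827 = 0.00119487
Weight by the priors:
  π_A·L_A = 0.17 × 0.0263966 = 0.00448742
  π_B·L_B = 0.35 × 0.0186624 = 0.00653184
  π_C·L_C = 0.41 × 0.00161641 = 0.000662727
  π_D·L_D = 0.07 × 0.00119487 = 8.36411e-05
Denominator: 0.00448742 + 0.00653184 + 0.000662727 + 8.36411e-05 = 0.0117656
P(Cluster B | the observation) = 0.00653184 / 0.0117656 ≈ 0.555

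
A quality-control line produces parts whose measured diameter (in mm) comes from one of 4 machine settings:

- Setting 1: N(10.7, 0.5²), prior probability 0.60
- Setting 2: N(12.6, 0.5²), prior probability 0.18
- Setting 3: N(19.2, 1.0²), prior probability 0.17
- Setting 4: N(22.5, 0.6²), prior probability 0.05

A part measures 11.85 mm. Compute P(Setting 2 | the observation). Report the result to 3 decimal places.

0.578

By Bayes' theorem, P(k | x) = P(Z=k) f_k(x) / Σ_j P(Z=j) f_j(x).
Component likelihoods at x = 11.85 mm:
  f_1 = 0.0566541
  f_2 = 0.259035
  f_3 = 7.41435e-13
  f_4 = 2.55744e-69
Multiply by the mixture weights:
  P(Z=1)·f_1 = 0.60 × 0.0566541 = 0.0339924
  P(Z=2)·f_2 = 0.18 × 0.259035 = 0.0466263
  P(Z=3)·f_3 = 0.17 × 7.41435e-13 = 1.26044e-13
  P(Z=4)·f_4 = 0.05 × 2.55744e-69 = 1.27872e-70
Denominator: 0.0339924 + 0.0466263 + 1.26044e-13 + 1.27872e-70 = 0.0806188
Responsibility of Setting 2: 0.0466263 / 0.0806188 ≈ 0.578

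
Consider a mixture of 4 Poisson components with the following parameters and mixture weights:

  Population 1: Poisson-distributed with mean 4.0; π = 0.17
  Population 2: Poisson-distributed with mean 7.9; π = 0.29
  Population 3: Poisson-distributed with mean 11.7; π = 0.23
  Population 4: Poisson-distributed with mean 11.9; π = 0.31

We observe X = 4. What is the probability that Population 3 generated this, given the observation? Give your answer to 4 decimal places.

Posterior ∝ prior × likelihood, so P(k | x) ∝ π_k f_k(x); normalise over all components.
Evaluate each component's likelihood at the observed value:
  f_1 = 0.195367
  f_2 = 0.0601687
  f_3 = 0.0064757
  f_4 = 0.00567378
Multiply by the mixture weights:
  π_1·f_1 = 0.17 × 0.195367 = 0.0332124
  π_2·f_2 = 0.29 × 0.0601687 = 0.0174489
  π_3·f_3 = 0.23 × 0.0064757 = 0.00148941
  π_4·f_4 = 0.31 × 0.00567378 = 0.00175887
Evidence: 0.0332124 + 0.0174489 + 0.00148941 + 0.00175887 = 0.0539096
P(Population 3 | the observation) ≈ 0.0276

0.0276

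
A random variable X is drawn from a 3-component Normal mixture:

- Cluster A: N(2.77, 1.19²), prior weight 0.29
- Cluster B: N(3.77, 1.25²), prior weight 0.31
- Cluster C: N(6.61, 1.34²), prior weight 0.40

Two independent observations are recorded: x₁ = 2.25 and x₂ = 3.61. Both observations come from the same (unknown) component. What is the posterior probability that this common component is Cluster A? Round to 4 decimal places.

Apply Bayes' rule: the posterior for each component is proportional to its prior times its likelihood at x.
Since both observations come from the same component, the likelihood for component k is f_k(x₁)·f_k(x₂).
  f_A = [0.304719] × [0.261316] = 0.0796278
  f_B = [0.152375] × [0.31655] = 0.0482343
  f_C = [0.00149595] × [0.0242889] = 3.63351e-05
Multiply by the mixture weights:
  w_A·f_A = 0.29 × 0.0796278 = 0.0230921
  w_B·f_B = 0.31 × 0.0482343 = 0.0149526
  w_C·f_C = 0.40 × 3.63351e-05 = 1.4534e-05
Evidence: 0.0230921 + 0.0149526 + 1.4534e-05 = 0.0380592
So the posterior for Cluster A is 0.0230921 / 0.0380592 ≈ 0.6067.

0.6067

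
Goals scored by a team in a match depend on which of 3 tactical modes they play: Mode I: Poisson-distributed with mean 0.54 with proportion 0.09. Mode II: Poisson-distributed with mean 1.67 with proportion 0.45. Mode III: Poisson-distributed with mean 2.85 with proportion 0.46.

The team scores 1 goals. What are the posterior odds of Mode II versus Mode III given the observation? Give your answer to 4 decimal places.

Since P(k|x) ∝ π_k f_k(x), the posterior odds are π_i f_i(x) / (π_j f_j(x)).
Poisson probabilities:
  p_I = e^(−0.54)·0.54^1/1! = 0.314684
  p_II = e^(−1.67)·1.67^1/1! = 0.314373
  p_III = e^(−2.85)·2.85^1/1! = 0.164856
Odds = (0.45/0.46) × (0.314373/0.164856) = 0.978261 × 1.90695 ≈ 1.8655

1.8655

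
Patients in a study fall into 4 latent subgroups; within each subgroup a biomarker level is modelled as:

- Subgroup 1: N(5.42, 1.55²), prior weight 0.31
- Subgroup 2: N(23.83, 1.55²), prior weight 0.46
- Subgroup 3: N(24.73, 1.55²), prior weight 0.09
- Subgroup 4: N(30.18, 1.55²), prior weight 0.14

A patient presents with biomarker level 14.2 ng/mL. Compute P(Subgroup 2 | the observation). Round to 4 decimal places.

Posterior ∝ prior × likelihood, so P(k | x) ∝ w_k f_k(x); normalise over all components.
Component likelihoods at x = 14.2 ng/mL:
  L_1 = (1/(1.55·√(2π)))·exp(−(14.2−5.42)²/(2·1.55²)) = 0.257382·exp(-16.04337) = 2.77352e-08
  L_2 = (1/(1.55·√(2π)))·exp(−(14.2−23.83)²/(2·1.55²)) = 0.257382·exp(-19.30008) = 1.06822e-09
  L_3 = (1/(1.55·√(2π)))·exp(−(14.2−24.73)²/(2·1.55²)) = 0.257382·exp(-23.07615) = 2.44756e-11
  L_4 = (1/(1.55·√(2π)))·exp(−(14.2−30.18)²/(2·1.55²)) = 0.257382·exp(-53.14472) = 2.13854e-24
Weight by the priors:
  w_1·L_1 = 0.31 × 2.77352e-08 = 8.5979e-09
  w_2·L_2 = 0.46 × 1.06822e-09 = 4.91379e-10
  w_3·L_3 = 0.09 × 2.44756e-11 = 2.20281e-12
  w_4·L_4 = 0.14 × 2.13854e-24 = 2.99396e-25
Sum: 8.5979e-09 + 4.91379e-10 + 2.20281e-12 + 2.99396e-25 = 9.09148e-09
So the posterior for Subgroup 2 is 4.91379e-10 / 9.09148e-09 ≈ 0.0540.

0.0540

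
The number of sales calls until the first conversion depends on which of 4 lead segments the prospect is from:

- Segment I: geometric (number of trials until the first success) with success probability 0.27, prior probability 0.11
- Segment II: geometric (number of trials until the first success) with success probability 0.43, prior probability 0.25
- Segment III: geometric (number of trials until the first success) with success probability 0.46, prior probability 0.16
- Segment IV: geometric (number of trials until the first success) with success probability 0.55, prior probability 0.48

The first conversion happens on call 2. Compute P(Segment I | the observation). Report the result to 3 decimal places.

0.090

Apply Bayes' rule: the posterior for each component is proportional to its prior times its likelihood at x.
Geometric probabilities:
  p_I = 0.27·(1−0.27)^1 = 0.27·0.73 = 0.1971
  p_II = 0.43·(1−0.43)^1 = 0.43·0.57 = 0.2451
  p_III = 0.46·(1−0.46)^1 = 0.46·0.54 = 0.2484
  p_IV = 0.55·(1−0.55)^1 = 0.55·0.45 = 0.2475
Weight by the priors:
  π_I·p_I = 0.11 × 0.1971 = 0.021681
  π_II·p_II = 0.25 × 0.2451 = 0.061275
  π_III·p_III = 0.16 × 0.2484 = 0.039744
  π_IV·p_IV = 0.48 × 0.2475 = 0.1188
Denominator: 0.021681 + 0.061275 + 0.039744 + 0.1188 = 0.2415
Responsibility of Segment I: 0.021681 / 0.2415 ≈ 0.090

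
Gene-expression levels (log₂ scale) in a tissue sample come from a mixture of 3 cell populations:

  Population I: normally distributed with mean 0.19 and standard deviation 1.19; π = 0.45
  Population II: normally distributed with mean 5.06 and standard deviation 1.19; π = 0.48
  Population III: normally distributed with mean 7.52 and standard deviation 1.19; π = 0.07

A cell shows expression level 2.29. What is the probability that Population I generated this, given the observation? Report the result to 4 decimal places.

0.7479

By Bayes' theorem, P(k | x) = π_k f_k(x) / Σ_j π_j f_j(x).
Component likelihoods at x = 2.29:
  f_I = 0.0706523
  f_II = 0.0223248
  f_III = 2.143e-05
Weight by the priors:
  π_I·f_I = 0.45 × 0.0706523 = 0.0317935
  π_II·f_II = 0.48 × 0.0223248 = 0.0107159
  π_III·f_III = 0.07 × 2.143e-05 = 1.5001e-06
Denominator: 0.0317935 + 0.0107159 + 1.5001e-06 = 0.0425109
Responsibility of Population I: 0.0317935 / 0.0425109 ≈ 0.7479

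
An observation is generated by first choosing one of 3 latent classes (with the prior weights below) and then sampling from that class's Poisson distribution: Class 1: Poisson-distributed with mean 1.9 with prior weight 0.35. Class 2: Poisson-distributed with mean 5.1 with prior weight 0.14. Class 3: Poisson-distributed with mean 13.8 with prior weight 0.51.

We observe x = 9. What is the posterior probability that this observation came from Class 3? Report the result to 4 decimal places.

0.8239

Apply Bayes' rule: the posterior for each component is proportional to its prior times its likelihood at x.
Component likelihoods at x = 9:
  L_1 = 0.000133003
  L_2 = 0.0392163
  L_3 = 0.0508025
Multiply by the mixture weights:
  π_1·L_1 = 0.35 × 0.000133003 = 4.65509e-05
  π_2·L_2 = 0.14 × 0.0392163 = 0.00549028
  π_3·L_3 = 0.51 × 0.0508025 = 0.0259093
Evidence: 4.65509e-05 + 0.00549028 + 0.0259093 = 0.0314461
P(Class 3 | x) ≈ 0.8239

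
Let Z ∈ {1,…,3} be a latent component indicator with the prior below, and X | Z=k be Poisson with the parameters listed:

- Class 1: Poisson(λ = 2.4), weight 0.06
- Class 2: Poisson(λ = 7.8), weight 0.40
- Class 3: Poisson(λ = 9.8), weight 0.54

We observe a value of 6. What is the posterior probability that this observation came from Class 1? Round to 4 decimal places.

0.0161

The responsibility of component k is P(Z=k) f_k(x) divided by Σ_j P(Z=j) f_j(x).
Evaluate each component's likelihood at the observed value:
  p_1 = 0.0240784
  p_2 = 0.128156
  p_3 = 0.0682241
Prior × likelihood for each component:
  P(Z=1)·p_1 = 0.06 × 0.0240784 = 0.00144471
  P(Z=2)·p_2 = 0.40 × 0.128156 = 0.0512623
  P(Z=3)·p_3 = 0.54 × 0.0682241 = 0.036841
Normaliser: 0.00144471 + 0.0512623 + 0.036841 = 0.089548
P(Class 1 | x) ≈ 0.0161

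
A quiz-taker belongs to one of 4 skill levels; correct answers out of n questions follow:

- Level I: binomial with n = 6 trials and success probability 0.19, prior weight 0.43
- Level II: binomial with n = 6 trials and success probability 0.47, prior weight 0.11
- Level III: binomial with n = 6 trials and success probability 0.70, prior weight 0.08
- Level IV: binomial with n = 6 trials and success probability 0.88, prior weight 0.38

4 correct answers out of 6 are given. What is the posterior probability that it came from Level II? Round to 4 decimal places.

Apply Bayes' rule: the posterior for each component is proportional to its prior times its likelihood at x.
Binomial probabilities:
  f_I = C(6,4)·0.19^4·0.81^2 = 15·0.00130321·0.6561 = 0.0128255
  f_II = C(6,4)·0.47^4·0.53^2 = 15·0.0487968·0.2809 = 0.205605
  f_III = C(6,4)·0.70^4·0.30^2 = 15·0.2401·0.09 = 0.324135
  f_IV = C(6,4)·0.88^4·0.12^2 = 15·0.599695·0.0144 = 0.129534
Weight by the priors:
  π_I·f_I = 0.43 × 0.0128255 = 0.00551498
  π_II·f_II = 0.11 × 0.205605 = 0.0226166
  π_III·f_III = 0.08 × 0.324135 = 0.0259308
  π_IV·f_IV = 0.38 × 0.129534 = 0.049223
Marginal: 0.00551498 + 0.0226166 + 0.0259308 + 0.049223 = 0.103285
So the posterior for Level II is 0.0226166 / 0.103285 ≈ 0.2190.

0.2190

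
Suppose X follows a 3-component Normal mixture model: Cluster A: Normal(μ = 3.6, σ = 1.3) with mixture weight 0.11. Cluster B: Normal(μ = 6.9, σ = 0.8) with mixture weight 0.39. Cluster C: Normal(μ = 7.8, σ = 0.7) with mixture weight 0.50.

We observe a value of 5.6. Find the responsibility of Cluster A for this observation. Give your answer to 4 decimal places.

0.1607

By Bayes' theorem, P(k | x) = π_k f_k(x) / Σ_j π_j f_j(x).
Normal densities:
  L_A = 0.0939742
  L_B = 0.133173
  L_C = 0.00408253
Prior × likelihood for each component:
  π_A·L_A = 0.11 × 0.0939742 = 0.0103372
  π_B·L_B = 0.39 × 0.133173 = 0.0519374
  π_C·L_C = 0.50 × 0.00408253 = 0.00204126
Normaliser: 0.0103372 + 0.0519374 + 0.00204126 = 0.0643158
So the posterior for Cluster A is 0.0103372 / 0.0643158 ≈ 0.1607.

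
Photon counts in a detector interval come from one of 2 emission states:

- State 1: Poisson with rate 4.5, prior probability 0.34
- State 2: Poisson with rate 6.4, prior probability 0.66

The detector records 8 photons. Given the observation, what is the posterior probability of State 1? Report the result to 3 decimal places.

Posterior ∝ prior × likelihood, so P(k | x) ∝ π_k f_k(x); normalise over all components.
Component likelihoods at x = 8 photons:
  f_1 = e^(−4.5)·4.5^8/8! = 0.0463292
  f_2 = e^(−6.4)·6.4^8/8! = 0.115994
Prior × likelihood for each component:
  π_1·f_1 = 0.34 × 0.0463292 = 0.0157519
  π_2·f_2 = 0.66 × 0.115994 = 0.0765559
Evidence: 0.0157519 + 0.0765559 = 0.0923078
Responsibility of State 1: 0.0157519 / 0.0923078 ≈ 0.171

0.171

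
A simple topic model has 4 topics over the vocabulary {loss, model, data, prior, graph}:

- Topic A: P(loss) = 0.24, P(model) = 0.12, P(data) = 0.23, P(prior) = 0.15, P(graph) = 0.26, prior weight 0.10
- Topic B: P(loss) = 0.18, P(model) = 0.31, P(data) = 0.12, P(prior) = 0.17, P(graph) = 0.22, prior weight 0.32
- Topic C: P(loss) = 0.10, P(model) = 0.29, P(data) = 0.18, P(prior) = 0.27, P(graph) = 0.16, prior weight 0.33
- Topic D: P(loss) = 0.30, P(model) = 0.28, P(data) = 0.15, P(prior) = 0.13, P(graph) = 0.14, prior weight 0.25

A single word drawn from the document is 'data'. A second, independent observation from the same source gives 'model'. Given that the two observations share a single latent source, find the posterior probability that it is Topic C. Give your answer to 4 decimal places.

The responsibility of component k is π_k f_k(x) divided by Σ_j π_j f_j(x).
Since both observations come from the same component, the likelihood for component k is f_k(x₁)·f_k(x₂).
  p_A = [P(data | comp) = 0.23] × [0.12] = 0.0276
  p_B = [P(data | comp) = 0.12] × [0.31] = 0.0372
  p_C = [P(data | comp) = 0.18] × [0.29] = 0.0522
  p_D = [P(data | comp) = 0.15] × [0.28] = 0.042
Unnormalised posteriors:
  π_A·p_A = 0.10 × 0.0276 = 0.00276
  π_B·p_B = 0.32 × 0.0372 = 0.011904
  π_C·p_C = 0.33 × 0.0522 = 0.017226
  π_D·p_D = 0.25 × 0.042 = 0.0105
Denominator: 0.00276 + 0.011904 + 0.017226 + 0.0105 = 0.04239
Responsibility of Topic C: 0.017226 / 0.04239 ≈ 0.4064

0.4064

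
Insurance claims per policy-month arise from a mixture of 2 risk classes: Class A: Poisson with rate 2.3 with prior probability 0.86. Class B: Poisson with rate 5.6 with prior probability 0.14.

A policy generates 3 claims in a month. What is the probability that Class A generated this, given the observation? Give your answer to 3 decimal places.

By Bayes' theorem, P(k | x) = π_k f_k(x) / Σ_j π_j f_j(x).
Poisson probabilities:
  L_A = e^(−2.3)·2.3^3/3! = 0.203308
  L_B = e^(−5.6)·5.6^3/3! = 0.108234
Weight by the priors:
  π_A·L_A = 0.86 × 0.203308 = 0.174845
  π_B·L_B = 0.14 × 0.108234 = 0.0151528
Sum: 0.174845 + 0.0151528 = 0.189998
So the posterior for Class A is 0.174845 / 0.189998 ≈ 0.920.

0.920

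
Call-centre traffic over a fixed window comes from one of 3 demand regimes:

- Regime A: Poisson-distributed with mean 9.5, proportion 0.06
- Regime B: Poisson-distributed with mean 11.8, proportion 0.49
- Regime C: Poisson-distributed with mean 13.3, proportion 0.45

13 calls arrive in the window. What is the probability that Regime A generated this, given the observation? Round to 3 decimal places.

0.036

Posterior ∝ prior × likelihood, so P(k | x) ∝ π_k f_k(x); normalise over all components.
Poisson probabilities:
  f_A = e^(−9.5)·9.5^13/13! = 0.0617062
  f_B = e^(−11.8)·11.8^13/13! = 0.103636
  f_C = e^(−13.3)·13.3^13/13! = 0.109566
Unnormalised posteriors:
  π_A·f_A = 0.06 × 0.0617062 = 0.00370237
  π_B·f_B = 0.49 × 0.103636 = 0.0507817
  π_C·f_C = 0.45 × 0.109566 = 0.0493045
Normaliser: 0.00370237 + 0.0507817 + 0.0493045 = 0.103789
P(Regime A | the observation) = 0.00370237 / 0.103789 ≈ 0.036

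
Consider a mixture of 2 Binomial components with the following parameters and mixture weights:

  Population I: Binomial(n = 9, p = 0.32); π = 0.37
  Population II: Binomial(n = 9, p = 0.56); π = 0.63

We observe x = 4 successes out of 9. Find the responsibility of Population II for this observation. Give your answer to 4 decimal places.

P(component k | x) = π_k·f_k(x) / marginal(x), where marginal(x) = Σ_j π_j·f_j(x).
Binomial probabilities:
  p_I = C(9,4)·0.32^4·0.68^5 = 126·0.0104858·0.145393 = 0.192095
  p_II = C(9,4)·0.56^4·0.44^5 = 126·0.098345·0.0164916 = 0.204355
Prior × likelihood for each component:
  π_I·p_I = 0.37 × 0.192095 = 0.071075
  π_II·p_II = 0.63 × 0.204355 = 0.128744
Normaliser: 0.071075 + 0.128744 = 0.199819
P(Population II | the observation) = 0.128744 / 0.199819 ≈ 0.6443

0.6443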